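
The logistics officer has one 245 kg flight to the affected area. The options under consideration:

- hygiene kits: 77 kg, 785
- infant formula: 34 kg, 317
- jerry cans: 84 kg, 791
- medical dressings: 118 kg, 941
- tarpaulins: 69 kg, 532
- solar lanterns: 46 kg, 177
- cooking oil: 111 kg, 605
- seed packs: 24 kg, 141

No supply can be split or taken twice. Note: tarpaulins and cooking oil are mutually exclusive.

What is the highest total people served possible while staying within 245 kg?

2108

By people served per kg: hygiene kits 10.19, jerry cans 9.42, infant formula 9.32, medical dressings 7.97 lead.
A density-first pass picks hygiene kits + infant formula + jerry cans + seed packs — 2034 at 219 kg.
The 58 kg tied up in infant formula and seed packs is better spent on tarpaulins — total rises to 2108 (230 kg).
Next best is hygiene kits + infant formula + jerry cans + solar lanterns at 2070 (241 kg) — short by 38.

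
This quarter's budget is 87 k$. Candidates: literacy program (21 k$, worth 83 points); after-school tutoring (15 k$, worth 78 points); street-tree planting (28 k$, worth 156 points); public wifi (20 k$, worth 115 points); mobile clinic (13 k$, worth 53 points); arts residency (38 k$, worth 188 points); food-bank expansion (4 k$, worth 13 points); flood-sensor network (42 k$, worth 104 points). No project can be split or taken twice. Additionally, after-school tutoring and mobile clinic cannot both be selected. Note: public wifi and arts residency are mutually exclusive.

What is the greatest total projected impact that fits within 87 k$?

By projected impact per k$: public wifi 5.75, street-tree planting 5.57, after-school tutoring 5.20 lead.
Taking after-school tutoring + street-tree planting + arts residency + food-bank expansion: 85 k$ used, 435 in projected impact.
The closest alternative, literacy program + after-school tutoring + street-tree planting + public wifi, reaches only 432.

435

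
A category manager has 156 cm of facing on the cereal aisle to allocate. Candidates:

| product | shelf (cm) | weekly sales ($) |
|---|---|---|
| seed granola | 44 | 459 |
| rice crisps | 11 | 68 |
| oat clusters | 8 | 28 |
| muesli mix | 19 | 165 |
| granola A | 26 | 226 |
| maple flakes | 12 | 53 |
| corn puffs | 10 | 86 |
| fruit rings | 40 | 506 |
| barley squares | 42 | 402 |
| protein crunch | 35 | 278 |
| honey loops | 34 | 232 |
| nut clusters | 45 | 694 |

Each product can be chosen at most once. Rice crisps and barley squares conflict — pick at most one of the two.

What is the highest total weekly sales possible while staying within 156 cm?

1885

Taking seed granola + granola A + fruit rings + nut clusters: 155 cm used, 1885 in weekly sales.
No other feasible combination exceeds 1885.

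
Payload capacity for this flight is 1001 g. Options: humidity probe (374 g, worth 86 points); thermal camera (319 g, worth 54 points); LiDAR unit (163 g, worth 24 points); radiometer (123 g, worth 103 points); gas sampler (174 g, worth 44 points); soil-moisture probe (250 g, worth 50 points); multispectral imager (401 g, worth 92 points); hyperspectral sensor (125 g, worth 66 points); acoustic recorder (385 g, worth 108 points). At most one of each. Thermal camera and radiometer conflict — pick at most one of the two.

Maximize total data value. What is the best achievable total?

345

Taking LiDAR unit + radiometer + gas sampler + hyperspectral sensor + acoustic recorder: 970 g used, 345 in data value.
Next best is LiDAR unit + radiometer + gas sampler + multispectral imager + hyperspectral sensor at 329 (986 g) — short by 16.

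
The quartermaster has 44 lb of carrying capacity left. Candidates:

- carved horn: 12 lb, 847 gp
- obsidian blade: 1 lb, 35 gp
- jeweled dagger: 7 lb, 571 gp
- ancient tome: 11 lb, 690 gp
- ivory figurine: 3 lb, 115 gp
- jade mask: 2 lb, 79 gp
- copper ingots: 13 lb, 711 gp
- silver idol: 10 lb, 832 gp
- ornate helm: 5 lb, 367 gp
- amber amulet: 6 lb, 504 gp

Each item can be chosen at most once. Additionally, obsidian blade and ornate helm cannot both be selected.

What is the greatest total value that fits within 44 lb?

3240

Carved horn + ancient tome + silver idol + ornate helm + amber amulet uses 44 of the 44 lb and totals 3240.
No other feasible combination exceeds 3240.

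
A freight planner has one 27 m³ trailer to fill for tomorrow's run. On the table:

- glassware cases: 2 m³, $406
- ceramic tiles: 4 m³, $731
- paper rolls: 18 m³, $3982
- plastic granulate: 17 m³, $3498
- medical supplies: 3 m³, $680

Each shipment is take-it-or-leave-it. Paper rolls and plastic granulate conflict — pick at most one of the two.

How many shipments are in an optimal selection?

Best achievable revenue is 5799.
One optimal bundle: glassware cases + ceramic tiles + paper rolls + medical supplies (27 m³).
Every optimal selection uses 4 shipments.

4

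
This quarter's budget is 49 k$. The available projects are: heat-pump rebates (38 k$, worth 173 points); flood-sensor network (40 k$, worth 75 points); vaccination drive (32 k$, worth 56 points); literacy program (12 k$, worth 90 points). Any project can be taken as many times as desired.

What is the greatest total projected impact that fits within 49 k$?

360

The ratio ordering already packs tightly: 4×literacy program, 48 k$, 360.
Nothing else within 49 k$ beats 360.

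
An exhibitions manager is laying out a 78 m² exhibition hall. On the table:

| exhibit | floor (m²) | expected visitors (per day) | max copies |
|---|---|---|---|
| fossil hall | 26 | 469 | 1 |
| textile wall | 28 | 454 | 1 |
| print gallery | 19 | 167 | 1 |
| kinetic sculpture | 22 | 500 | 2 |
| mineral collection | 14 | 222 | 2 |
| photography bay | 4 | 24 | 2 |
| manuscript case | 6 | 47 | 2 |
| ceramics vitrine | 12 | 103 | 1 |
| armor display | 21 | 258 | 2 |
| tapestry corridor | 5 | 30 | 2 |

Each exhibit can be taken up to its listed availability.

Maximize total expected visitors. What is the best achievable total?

1517

Ranking by ratio (expected visitors/m²): kinetic sculpture 22.73, fossil hall 18.04, textile wall 16.21.
Taking the top-ratio exhibits first gives fossil hall + 2×kinetic sculpture + manuscript case for 1516 (76 m²).
Replace manuscript case with 2×photography bay: the trade gains 1 net, giving 1517 at 78 m².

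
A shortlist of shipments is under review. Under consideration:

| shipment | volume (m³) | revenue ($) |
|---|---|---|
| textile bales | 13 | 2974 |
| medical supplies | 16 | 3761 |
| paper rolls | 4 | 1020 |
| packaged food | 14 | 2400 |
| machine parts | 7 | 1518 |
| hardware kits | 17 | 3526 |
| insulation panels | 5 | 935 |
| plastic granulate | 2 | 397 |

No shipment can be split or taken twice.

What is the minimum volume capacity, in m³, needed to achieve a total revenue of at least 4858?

22

Minimise m³ subject to total revenue ≥ 4858.
textile bales + paper rolls + insulation panels: 4929 revenue at 22 m³.
No combination under 22 m³ hits 4858.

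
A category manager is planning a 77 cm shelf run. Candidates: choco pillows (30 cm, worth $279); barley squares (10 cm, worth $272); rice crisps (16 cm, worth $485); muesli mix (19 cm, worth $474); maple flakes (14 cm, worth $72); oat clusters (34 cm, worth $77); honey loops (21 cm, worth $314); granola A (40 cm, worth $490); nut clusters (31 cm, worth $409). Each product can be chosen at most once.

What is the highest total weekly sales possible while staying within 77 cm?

1640

Greedy by ratio would take barley squares + rice crisps + muesli mix + honey loops: 66 cm used, total 1545.
Replace honey loops with nut clusters: the trade gains 95 net, giving 1640 at 76 cm.
That's the maximum — no swap from here does better than 1640.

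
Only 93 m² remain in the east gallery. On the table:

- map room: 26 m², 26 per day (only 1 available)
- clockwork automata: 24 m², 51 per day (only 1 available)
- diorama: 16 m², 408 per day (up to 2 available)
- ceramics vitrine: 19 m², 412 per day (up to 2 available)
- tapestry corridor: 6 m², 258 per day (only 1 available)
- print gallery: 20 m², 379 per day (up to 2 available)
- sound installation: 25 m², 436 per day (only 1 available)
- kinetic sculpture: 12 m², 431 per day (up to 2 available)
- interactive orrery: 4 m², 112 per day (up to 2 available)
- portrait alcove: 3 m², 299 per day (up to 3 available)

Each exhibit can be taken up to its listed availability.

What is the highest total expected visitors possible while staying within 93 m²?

3249

Ranking by ratio (expected visitors/m²): portrait alcove 99.67, tapestry corridor 43.00, kinetic sculpture 35.92, interactive orrery 28.00.
Greedy by ratio would take 2×diorama + tapestry corridor + 2×kinetic sculpture + 2×interactive orrery + 3×portrait alcove: 79 m² used, total 3057.
The 24 m² tied up in diorama and 2×interactive orrery is better spent on 2×ceramics vitrine — total rises to 3249 (93 m²).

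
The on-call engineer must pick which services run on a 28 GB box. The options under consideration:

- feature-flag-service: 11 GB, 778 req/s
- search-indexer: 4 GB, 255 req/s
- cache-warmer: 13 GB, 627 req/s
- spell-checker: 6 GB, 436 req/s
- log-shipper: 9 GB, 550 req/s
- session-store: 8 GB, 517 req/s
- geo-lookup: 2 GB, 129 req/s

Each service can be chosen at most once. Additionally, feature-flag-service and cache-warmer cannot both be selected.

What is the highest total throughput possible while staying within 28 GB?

1893

By throughput per GB: spell-checker 72.67, feature-flag-service 70.73, session-store 64.62 lead.
A density-first pass picks feature-flag-service + spell-checker + session-store + geo-lookup — 1860 at 27 GB.
Replace session-store with log-shipper: the trade gains 33 net, giving 1893 at 28 GB.
Every other selection either busts 28 GB or breaks a pairing rule or fails to beat 1893.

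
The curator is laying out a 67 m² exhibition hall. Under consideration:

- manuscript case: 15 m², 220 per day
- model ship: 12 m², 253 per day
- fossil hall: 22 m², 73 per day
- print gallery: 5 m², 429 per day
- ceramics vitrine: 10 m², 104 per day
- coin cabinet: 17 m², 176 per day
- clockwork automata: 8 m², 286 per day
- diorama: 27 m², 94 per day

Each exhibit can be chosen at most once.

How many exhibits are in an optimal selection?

The maximum expected visitors within 67 m² is 1468.
manuscript case + model ship + print gallery + ceramics vitrine + coin cabinet + clockwork automata hits 1468 at 67 m².
Any selection reaching 1468 contains exactly 6 exhibits.

6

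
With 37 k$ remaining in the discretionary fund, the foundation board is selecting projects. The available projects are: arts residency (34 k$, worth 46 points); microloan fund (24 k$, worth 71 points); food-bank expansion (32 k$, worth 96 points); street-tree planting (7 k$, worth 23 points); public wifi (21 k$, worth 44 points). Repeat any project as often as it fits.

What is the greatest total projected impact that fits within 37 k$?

Ranking by ratio (projected impact/k$): street-tree planting 3.29, food-bank expansion 3.00, microloan fund 2.96.
5×street-tree planting uses 35 of the 37 k$ and totals 115.
The spare 2 k$ is too small for any remaining project, and no exchange beats 115.

115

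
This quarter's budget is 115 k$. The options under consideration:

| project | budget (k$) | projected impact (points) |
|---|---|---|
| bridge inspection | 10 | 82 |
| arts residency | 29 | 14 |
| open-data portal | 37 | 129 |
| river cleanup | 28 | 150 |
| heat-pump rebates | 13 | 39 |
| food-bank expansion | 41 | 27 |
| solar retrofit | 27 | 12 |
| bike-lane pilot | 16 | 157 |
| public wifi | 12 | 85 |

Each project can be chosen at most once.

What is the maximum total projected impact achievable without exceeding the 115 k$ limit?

Ranking by ratio (projected impact/k$): bike-lane pilot 9.81, bridge inspection 8.20, public wifi 7.08, river cleanup 5.36.
Best packing: bridge inspection + open-data portal + river cleanup + bike-lane pilot + public wifi — 103 k$, 603 total.
The spare 12 k$ is too small for any remaining project, and no exchange beats 603.

603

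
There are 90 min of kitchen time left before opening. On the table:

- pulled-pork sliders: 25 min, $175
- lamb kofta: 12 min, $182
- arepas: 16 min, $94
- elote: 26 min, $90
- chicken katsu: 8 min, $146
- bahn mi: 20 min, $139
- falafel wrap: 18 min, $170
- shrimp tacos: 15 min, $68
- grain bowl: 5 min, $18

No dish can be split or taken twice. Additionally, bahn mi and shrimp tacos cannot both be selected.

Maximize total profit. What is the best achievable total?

830

Best packing: pulled-pork sliders + lamb kofta + chicken katsu + bahn mi + falafel wrap + grain bowl — 88 min, 830 total.
The closest alternative, pulled-pork sliders + lamb kofta + chicken katsu + bahn mi + falafel wrap, reaches only 812.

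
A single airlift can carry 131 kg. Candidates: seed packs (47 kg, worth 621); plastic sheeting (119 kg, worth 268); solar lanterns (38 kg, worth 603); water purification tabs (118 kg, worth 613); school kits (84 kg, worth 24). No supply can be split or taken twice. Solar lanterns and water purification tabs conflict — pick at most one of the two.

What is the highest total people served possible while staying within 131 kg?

1224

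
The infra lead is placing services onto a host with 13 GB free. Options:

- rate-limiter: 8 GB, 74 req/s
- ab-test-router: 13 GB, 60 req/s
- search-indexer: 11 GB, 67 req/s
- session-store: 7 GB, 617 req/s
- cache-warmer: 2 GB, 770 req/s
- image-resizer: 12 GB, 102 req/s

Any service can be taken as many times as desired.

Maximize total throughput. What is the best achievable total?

Density check — cache-warmer 385.00, session-store 88.14, rate-limiter 9.25, image-resizer 8.50 are the best per GB.
Taking 6×cache-warmer: 12 GB used, 4620 in throughput.

4620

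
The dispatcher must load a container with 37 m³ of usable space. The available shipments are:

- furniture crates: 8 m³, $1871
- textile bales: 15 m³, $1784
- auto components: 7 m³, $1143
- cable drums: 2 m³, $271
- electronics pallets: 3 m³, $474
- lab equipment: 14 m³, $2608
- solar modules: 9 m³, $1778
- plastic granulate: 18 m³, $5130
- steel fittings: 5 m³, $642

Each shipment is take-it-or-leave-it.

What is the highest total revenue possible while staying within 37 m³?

9050

Ranking by ratio (revenue/m³): plastic granulate 285.00, furniture crates 233.88, solar modules 197.56.
Taking furniture crates + cable drums + solar modules + plastic granulate: 37 m³ used, 9050 in revenue.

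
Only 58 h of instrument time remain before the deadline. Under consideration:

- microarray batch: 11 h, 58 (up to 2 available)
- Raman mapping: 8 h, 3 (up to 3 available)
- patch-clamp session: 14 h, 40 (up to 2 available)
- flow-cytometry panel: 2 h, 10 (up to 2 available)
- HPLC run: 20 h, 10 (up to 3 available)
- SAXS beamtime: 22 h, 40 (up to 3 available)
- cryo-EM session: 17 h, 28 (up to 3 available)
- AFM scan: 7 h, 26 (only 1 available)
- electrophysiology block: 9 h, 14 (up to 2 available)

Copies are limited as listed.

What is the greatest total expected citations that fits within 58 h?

222

Density check — microarray batch 5.27, flow-cytometry panel 5.00, AFM scan 3.71 are the best per h.
Greedy by ratio would take 2×microarray batch + patch-clamp session + 2×flow-cytometry panel + AFM scan + electrophysiology block: 56 h used, total 216.
Replace 2×flow-cytometry panel and electrophysiology block with patch-clamp session: the trade gains 6 net, giving 222 at 57 h.
No other feasible combination exceeds 222.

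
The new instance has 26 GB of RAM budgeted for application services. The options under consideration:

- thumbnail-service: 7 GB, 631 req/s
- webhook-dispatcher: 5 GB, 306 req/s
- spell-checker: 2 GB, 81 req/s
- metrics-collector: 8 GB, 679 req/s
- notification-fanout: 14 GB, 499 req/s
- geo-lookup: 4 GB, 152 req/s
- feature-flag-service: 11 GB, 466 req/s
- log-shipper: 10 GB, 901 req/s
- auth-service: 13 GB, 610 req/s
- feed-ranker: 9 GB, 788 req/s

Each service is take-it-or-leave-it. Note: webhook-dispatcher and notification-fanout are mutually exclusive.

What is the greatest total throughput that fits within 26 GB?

2320

Taking thumbnail-service + log-shipper + feed-ranker: 26 GB used, 2320 in throughput.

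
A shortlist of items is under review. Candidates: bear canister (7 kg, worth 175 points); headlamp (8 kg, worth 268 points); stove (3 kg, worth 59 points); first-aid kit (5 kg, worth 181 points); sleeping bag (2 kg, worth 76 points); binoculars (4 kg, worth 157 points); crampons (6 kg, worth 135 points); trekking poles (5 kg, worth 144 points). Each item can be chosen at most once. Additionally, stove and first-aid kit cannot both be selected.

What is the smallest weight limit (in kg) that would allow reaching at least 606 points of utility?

Minimise kg subject to total utility ≥ 606.
Taking headlamp + first-aid kit + binoculars gives 606 (≥ 606) for 17 kg.
Below 17 kg the best achievable stays under 606.

17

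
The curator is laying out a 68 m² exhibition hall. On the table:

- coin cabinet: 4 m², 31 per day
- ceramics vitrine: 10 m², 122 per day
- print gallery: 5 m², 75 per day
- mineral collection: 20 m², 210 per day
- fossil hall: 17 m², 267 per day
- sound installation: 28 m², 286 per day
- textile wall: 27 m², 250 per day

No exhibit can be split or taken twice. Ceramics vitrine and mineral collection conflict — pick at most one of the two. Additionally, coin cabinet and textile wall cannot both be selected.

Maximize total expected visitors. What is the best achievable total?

781

Taking coin cabinet + ceramics vitrine + print gallery + fossil hall + sound installation: 64 m² used, 781 in expected visitors.
Next best is mineral collection + fossil hall + sound installation at 763 (65 m²) — short by 18.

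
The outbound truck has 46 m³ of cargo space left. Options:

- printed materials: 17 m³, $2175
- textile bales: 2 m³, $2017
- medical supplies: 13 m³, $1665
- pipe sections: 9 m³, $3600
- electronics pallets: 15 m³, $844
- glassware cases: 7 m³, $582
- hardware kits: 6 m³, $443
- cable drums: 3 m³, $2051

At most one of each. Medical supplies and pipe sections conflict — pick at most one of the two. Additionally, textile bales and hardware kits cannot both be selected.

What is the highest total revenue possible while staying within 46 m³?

Taking printed materials + textile bales + pipe sections + electronics pallets + cable drums: 46 m³ used, 10687 in revenue.
Runner-up printed materials + textile bales + pipe sections + glassware cases + cable drums tops out at 10425.

10687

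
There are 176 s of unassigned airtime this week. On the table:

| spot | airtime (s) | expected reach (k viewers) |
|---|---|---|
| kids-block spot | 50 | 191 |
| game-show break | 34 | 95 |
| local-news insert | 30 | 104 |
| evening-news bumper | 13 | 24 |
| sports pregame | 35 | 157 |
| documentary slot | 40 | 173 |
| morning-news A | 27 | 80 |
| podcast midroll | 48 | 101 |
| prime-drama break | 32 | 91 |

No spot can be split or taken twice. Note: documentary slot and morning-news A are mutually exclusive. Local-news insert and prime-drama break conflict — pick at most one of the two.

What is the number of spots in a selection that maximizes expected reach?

5

Optimal total is 649.
For example kids-block spot + local-news insert + evening-news bumper + sports pregame + documentary slot achieves it, using 168 s.
All optima have 5 spots.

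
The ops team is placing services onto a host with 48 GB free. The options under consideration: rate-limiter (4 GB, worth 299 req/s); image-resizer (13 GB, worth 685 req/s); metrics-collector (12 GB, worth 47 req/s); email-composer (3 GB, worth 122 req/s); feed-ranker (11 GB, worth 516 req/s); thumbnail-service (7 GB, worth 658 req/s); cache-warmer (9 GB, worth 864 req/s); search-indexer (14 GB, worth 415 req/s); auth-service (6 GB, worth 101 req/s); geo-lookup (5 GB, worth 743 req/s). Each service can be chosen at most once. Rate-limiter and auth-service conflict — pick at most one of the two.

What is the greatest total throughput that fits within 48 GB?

3588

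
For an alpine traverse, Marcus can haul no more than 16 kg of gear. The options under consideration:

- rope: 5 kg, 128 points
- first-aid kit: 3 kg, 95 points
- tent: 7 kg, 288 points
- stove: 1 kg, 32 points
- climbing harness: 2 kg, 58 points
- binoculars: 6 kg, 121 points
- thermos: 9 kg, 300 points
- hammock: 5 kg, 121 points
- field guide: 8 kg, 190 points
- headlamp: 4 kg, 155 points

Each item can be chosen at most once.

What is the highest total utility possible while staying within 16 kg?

596

Greedy by ratio would take first-aid kit + tent + stove + headlamp: 15 kg used, total 570.
The 1 kg tied up in stove is better spent on climbing harness — total rises to 596 (16 kg).
Nothing else within 16 kg beats 596.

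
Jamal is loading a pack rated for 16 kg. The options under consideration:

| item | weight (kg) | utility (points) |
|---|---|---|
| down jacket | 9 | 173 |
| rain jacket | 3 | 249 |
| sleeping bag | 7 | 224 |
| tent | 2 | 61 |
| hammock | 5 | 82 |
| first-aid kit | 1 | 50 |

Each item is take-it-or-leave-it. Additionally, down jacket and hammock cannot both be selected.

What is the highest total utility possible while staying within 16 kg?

Filling by ratio: rain jacket + sleeping bag + tent + first-aid kit for 584, with 3 kg left unused.
The 2 kg tied up in tent is better spent on hammock — total rises to 605 (16 kg).

605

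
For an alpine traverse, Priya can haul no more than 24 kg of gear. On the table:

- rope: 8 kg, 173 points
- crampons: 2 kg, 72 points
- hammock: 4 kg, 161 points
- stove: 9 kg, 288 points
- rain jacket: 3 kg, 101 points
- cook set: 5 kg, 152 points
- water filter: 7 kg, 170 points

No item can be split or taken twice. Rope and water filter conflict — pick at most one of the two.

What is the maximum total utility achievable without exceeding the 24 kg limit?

Ranking by ratio (utility/kg): hammock 40.25, crampons 36.00, rain jacket 33.67.
Taking crampons + hammock + stove + rain jacket + cook set: 23 kg used, 774 in utility.
Next best is rope + hammock + stove + rain jacket at 723 (24 kg) — short by 51.

774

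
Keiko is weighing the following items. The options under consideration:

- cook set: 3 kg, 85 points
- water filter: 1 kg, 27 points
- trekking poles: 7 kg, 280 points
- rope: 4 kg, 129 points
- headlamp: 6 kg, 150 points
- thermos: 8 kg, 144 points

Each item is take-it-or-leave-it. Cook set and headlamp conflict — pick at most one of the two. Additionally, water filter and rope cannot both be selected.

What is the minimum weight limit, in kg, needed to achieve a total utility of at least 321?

10

Minimise kg subject to total utility ≥ 321.
Taking cook set + trekking poles gives 365 (≥ 321) for 10 kg.
No combination under 10 kg hits 321.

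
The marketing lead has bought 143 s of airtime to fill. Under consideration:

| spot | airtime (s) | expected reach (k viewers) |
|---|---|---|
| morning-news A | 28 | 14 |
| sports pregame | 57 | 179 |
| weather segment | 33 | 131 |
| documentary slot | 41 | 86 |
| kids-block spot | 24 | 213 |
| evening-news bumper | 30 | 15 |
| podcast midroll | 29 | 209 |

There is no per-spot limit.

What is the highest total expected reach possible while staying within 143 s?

1065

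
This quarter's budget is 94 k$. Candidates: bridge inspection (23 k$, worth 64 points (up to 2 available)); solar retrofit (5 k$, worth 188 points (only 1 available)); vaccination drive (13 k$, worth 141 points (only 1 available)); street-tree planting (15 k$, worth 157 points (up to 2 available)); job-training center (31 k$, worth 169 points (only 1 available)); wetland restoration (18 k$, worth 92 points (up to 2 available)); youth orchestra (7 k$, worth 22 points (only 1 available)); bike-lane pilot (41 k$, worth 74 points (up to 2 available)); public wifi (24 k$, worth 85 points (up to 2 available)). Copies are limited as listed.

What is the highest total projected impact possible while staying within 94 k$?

849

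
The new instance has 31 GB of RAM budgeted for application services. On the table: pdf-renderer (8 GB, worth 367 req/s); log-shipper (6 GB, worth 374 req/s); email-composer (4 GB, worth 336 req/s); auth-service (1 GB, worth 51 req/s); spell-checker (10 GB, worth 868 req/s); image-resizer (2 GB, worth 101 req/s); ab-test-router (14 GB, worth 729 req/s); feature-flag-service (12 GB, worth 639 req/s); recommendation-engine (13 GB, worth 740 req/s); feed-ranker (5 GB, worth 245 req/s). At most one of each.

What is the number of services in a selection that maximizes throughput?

6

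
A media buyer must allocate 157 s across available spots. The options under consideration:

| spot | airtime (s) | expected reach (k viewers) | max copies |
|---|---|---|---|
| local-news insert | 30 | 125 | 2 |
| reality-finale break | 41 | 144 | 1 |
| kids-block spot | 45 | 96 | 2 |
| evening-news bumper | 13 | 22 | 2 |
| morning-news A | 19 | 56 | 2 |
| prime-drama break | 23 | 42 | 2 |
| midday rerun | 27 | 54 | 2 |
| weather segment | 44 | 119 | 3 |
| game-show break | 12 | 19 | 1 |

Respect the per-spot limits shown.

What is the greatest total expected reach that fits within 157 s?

532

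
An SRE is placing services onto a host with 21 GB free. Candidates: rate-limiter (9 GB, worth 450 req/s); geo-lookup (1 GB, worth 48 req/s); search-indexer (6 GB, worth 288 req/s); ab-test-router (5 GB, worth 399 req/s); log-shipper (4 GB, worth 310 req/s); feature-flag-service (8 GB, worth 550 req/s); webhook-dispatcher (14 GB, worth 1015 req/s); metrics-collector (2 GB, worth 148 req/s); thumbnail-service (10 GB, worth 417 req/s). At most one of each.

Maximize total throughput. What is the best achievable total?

1562

A density-first pass picks geo-lookup + ab-test-router + log-shipper + feature-flag-service + metrics-collector — 1455 at 20 GB.
The 13 GB tied up in geo-lookup and log-shipper and feature-flag-service is better spent on webhook-dispatcher — total rises to 1562 (21 GB).
Next best is geo-lookup + log-shipper + webhook-dispatcher + metrics-collector at 1521 (21 GB) — short by 41.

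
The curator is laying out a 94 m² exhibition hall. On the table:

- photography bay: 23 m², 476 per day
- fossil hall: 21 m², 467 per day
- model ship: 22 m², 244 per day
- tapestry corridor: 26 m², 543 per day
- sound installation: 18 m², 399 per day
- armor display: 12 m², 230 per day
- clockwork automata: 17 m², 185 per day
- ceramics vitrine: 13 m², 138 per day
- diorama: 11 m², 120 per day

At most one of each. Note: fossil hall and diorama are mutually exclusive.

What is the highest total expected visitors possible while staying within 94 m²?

1885

Best packing: photography bay + fossil hall + tapestry corridor + sound installation — 88 m², 1885 total.
The closest alternative, fossil hall + tapestry corridor + sound installation + armor display + clockwork automata, reaches only 1824.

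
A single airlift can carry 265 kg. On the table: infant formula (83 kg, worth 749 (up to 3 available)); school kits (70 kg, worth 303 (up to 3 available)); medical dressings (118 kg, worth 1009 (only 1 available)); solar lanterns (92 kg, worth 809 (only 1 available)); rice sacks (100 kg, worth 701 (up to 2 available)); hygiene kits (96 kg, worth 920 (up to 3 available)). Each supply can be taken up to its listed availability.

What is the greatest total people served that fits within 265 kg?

2418

Filling by ratio: school kits + 2×hygiene kits for 2143, with 3 kg left unused.
The 166 kg tied up in school kits and hygiene kits is better spent on 2×infant formula — total rises to 2418 (262 kg).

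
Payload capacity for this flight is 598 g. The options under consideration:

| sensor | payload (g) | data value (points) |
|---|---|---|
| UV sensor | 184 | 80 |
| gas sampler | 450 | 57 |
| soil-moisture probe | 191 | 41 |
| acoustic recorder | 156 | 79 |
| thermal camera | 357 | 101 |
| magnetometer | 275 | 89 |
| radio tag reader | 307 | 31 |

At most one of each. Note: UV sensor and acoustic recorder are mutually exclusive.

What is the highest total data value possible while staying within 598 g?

181

Ranking by ratio (data value/g): acoustic recorder 0.51, UV sensor 0.43, magnetometer 0.32, thermal camera 0.28.
Taking UV sensor + thermal camera: 541 g used, 181 in data value.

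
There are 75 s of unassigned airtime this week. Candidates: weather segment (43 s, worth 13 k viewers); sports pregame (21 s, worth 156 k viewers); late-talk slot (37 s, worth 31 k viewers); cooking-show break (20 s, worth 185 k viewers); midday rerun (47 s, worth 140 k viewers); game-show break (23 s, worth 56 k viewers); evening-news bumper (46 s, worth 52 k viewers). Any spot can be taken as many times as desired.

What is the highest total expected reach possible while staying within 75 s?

Ranking by ratio (expected reach/s): cooking-show break 9.25, sports pregame 7.43, midday rerun 2.98.
Taking 3×cooking-show break: 60 s used, 555 in expected reach.

555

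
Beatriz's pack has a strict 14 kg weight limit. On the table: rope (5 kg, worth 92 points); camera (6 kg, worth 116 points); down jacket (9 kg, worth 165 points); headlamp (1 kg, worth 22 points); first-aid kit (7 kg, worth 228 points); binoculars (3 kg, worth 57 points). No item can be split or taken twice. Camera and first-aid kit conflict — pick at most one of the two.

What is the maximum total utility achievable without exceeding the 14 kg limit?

342

Ranking by ratio (utility/kg): first-aid kit 32.57, headlamp 22.00, camera 19.33, binoculars 19.00.
Best packing: rope + headlamp + first-aid kit — 13 kg, 342 total.
Nothing else feasible within 14 kg beats 342.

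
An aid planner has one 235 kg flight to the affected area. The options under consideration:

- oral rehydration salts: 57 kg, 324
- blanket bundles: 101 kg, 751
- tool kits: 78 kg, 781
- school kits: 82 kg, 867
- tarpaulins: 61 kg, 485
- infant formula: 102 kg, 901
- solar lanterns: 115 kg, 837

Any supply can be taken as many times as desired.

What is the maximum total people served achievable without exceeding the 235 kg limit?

By people served per kg: school kits 10.57, tool kits 10.01, infant formula 8.83 lead.
The ratio heuristic lands on 2×school kits + tarpaulins (2219) but leaves 10 kg idle.
Replace 2×school kits and tarpaulins with 3×tool kits: the trade gains 124 net, giving 2343 at 234 kg.

2343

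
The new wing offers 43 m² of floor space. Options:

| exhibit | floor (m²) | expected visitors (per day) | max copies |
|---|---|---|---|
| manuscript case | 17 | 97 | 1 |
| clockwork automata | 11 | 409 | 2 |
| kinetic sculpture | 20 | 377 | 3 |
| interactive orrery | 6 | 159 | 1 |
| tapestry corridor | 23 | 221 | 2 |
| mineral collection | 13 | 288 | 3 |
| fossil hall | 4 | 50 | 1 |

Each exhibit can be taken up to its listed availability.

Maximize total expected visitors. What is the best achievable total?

Density check — clockwork automata 37.18, interactive orrery 26.50, mineral collection 22.15, kinetic sculpture 18.85 are the best per m².
Taking 2×clockwork automata + interactive orrery + mineral collection: 41 m² used, 1265 in expected visitors.

1265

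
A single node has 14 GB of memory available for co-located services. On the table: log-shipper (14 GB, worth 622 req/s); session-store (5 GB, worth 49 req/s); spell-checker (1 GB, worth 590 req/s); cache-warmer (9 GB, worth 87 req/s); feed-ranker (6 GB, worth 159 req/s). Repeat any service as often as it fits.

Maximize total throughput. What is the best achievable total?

8260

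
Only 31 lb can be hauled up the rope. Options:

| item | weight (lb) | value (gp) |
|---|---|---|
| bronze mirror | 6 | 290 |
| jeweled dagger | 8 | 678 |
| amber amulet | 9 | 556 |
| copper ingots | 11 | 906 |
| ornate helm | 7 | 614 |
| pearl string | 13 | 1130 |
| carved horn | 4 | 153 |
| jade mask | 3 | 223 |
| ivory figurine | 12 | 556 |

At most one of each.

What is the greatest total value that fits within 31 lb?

Ranking by ratio (value/lb): ornate helm 87.71, pearl string 86.92, jeweled dagger 84.75, copper ingots 82.36.
Greedy by ratio would take jeweled dagger + ornate helm + pearl string + jade mask: 31 lb used, total 2645.
Dropping jeweled dagger and jade mask frees 11 lb; slotting in copper ingots (11 lb) lifts the total to 2650 at 31 lb.
Runner-up jeweled dagger + ornate helm + pearl string + jade mask tops out at 2645.

2650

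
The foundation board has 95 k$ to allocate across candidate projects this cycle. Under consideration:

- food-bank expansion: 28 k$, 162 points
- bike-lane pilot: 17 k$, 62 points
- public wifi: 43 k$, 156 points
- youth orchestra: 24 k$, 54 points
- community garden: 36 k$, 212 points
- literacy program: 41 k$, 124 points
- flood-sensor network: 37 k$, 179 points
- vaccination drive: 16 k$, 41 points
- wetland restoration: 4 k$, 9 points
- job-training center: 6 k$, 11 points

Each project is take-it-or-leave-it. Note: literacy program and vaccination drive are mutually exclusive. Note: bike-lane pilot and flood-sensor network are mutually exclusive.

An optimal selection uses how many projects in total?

5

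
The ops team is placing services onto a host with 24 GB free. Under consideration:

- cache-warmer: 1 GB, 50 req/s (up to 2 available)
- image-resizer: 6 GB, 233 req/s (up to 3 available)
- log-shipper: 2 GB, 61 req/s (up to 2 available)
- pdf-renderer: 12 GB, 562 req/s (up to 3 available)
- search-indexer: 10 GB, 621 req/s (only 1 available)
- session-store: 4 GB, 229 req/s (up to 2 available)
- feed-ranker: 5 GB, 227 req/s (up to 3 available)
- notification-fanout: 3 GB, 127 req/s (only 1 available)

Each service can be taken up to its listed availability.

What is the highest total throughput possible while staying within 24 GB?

A density-first pass picks 2×cache-warmer + search-indexer + 2×session-store + notification-fanout — 1306 at 23 GB.
Replace cache-warmer and notification-fanout with feed-ranker: the trade gains 50 net, giving 1356 at 24 GB.
Nothing else within 24 GB beats 1356.

1356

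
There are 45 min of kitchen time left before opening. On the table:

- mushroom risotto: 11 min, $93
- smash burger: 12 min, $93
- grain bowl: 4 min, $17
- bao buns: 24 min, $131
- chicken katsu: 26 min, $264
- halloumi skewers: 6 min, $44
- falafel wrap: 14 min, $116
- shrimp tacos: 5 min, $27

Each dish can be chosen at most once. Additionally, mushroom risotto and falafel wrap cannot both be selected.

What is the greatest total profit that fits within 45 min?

407

By profit per min: chicken katsu 10.15, mushroom risotto 8.45, falafel wrap 8.29, smash burger 7.75 lead.
The ratio heuristic lands on mushroom risotto + chicken katsu + halloumi skewers (401) but leaves 2 min idle.
The 17 min tied up in mushroom risotto and halloumi skewers is better spent on falafel wrap + shrimp tacos — total rises to 407 (45 min).
Runner-up mushroom risotto + chicken katsu + halloumi skewers tops out at 401.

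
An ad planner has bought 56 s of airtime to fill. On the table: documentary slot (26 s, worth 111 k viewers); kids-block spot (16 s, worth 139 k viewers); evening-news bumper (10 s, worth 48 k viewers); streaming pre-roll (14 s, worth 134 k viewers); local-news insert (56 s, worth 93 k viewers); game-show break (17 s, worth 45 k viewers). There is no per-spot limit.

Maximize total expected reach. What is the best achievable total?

536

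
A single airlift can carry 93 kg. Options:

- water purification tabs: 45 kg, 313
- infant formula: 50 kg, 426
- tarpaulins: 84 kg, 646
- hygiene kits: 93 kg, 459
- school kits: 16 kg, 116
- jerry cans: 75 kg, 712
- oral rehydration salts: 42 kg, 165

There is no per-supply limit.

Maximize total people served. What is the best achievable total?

828

Ranking by ratio (people served/kg): jerry cans 9.49, infant formula 8.52, tarpaulins 7.69.
School kits + jerry cans uses 91 of the 93 kg and totals 828.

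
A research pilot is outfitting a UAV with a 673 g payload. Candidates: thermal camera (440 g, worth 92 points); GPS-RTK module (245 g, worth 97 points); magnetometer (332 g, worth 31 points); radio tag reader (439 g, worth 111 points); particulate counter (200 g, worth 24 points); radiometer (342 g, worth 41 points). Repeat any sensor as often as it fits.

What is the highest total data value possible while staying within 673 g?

Taking 2×GPS-RTK module: 490 g used, 194 in data value.
No other feasible combination exceeds 194.

194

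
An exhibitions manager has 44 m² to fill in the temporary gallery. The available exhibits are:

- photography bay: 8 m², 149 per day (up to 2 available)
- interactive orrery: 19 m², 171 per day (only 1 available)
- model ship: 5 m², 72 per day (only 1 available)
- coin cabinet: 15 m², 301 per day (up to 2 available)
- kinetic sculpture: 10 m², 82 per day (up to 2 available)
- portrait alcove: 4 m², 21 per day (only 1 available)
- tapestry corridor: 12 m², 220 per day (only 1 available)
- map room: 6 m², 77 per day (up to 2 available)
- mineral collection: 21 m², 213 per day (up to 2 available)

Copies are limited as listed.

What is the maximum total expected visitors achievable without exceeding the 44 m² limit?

A density-first pass picks photography bay + model ship + 2×coin cabinet — 823 at 43 m².
Dropping model ship frees 5 m²; slotting in map room (6 m²) lifts the total to 828 at 44 m².
Nothing else within 44 m² beats 828.

828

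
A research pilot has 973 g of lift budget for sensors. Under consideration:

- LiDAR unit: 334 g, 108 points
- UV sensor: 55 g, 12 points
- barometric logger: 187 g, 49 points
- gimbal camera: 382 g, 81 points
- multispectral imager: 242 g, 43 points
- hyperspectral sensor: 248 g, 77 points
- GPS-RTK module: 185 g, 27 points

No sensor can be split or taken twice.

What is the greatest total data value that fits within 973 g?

266

Taking the top-ratio sensors first gives LiDAR unit + UV sensor + barometric logger + hyperspectral sensor for 246 (824 g).
Dropping UV sensor and barometric logger frees 242 g; slotting in gimbal camera (382 g) lifts the total to 266 at 964 g.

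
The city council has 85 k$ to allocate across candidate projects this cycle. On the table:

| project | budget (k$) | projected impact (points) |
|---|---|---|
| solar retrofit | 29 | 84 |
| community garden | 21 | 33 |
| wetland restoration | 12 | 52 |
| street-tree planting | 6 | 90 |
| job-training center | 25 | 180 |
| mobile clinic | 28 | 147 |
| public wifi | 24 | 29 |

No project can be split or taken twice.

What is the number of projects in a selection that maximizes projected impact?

The maximum projected impact within 85 k$ is 469.
For example wetland restoration + street-tree planting + job-training center + mobile clinic achieves it, using 71 k$.
All optima have 4 projects.

4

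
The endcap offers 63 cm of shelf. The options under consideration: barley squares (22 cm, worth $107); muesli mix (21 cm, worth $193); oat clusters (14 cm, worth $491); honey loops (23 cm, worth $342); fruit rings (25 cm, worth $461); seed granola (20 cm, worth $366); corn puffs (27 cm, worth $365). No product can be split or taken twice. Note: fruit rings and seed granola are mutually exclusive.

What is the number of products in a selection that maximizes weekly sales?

3

Best achievable weekly sales is 1294.
One optimal bundle: oat clusters + honey loops + fruit rings (62 cm).
Any selection reaching 1294 contains exactly 3 products.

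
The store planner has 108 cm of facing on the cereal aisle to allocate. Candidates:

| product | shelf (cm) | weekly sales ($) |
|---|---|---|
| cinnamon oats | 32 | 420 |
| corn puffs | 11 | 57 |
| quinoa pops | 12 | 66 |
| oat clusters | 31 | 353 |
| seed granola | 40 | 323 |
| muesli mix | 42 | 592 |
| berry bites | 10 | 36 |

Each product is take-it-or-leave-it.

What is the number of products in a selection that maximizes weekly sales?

3

Best achievable weekly sales is 1365.
cinnamon oats + oat clusters + muesli mix hits 1365 at 105 cm.
Every optimal selection uses 3 products.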